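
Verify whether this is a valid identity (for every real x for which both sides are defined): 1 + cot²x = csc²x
Claim: 1 + cot²x = csc²x.
Reasoning: Start from sin²x + cos²x = 1 and divide every term by sin²x (allowed wherever cot x and csc x are defined): 1 + cot²x = 1/sin²x = csc²x.
So the two sides agree for every real x for which both sides are defined.

Conclusion: Yes, this is an identity.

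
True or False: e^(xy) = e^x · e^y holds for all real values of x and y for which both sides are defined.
False.

Claim: e^(xy) = e^x · e^y.
Test a specific point where both sides are defined: x = 1/2, y = 3.
LHS = e^(xy) ≈ 4.4817
RHS = e^x · e^y ≈ 33.1155
Since 4.4817 ≠ 33.1155, the equation fails at this point, so it cannot hold for all real values of x and y for which both sides are defined.
e^x · e^y = e^(x+y), not e^(xy).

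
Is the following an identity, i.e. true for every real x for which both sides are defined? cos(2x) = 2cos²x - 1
Claim: cos(2x) = 2cos²x - 1.
Reasoning: cos(2x) = cos²x - sin²x. Replace sin²x by 1 - cos²x: cos²x - (1 - cos²x) = 2cos²x - 1.
So the two sides agree for every real x for which both sides are defined.

Conclusion: Yes, this is an identity.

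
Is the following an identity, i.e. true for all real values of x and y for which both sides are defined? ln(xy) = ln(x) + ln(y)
Claim: ln(xy) = ln(x) + ln(y).
Reasoning: Both sides are simultaneously defined only when x, y > 0. Write x = e^p, y = e^q (p = ln x, q = ln y). Then xy = e^p · e^q = e^(p+q), so ln(xy) = p + q = ln(x) + ln(y).
So the two sides agree for all real values of x and y for which both sides are defined.

Conclusion: Yes, this is an identity.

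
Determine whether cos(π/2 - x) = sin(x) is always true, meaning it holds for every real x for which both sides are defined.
Yes, this is an identity.

Claim: cos(π/2 - x) = sin(x).
Reasoning: Use cos(u - v) = cos(u)cos(v) + sin(u)sin(v) with u = π/2, v = x: cos(π/2)cos(x) + sin(π/2)sin(x) = 0·cos(x) + 1·sin(x) = sin(x).
So the two sides agree for every real x for which both sides are defined.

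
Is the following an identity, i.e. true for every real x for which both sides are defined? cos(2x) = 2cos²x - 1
Claim: cos(2x) = 2cos²x - 1.
Reasoning: cos(2x) = cos²x - sin²x. Replace sin²x by 1 - cos²x: cos²x - (1 - cos²x) = 2cos²x - 1.
So the two sides agree for every real x for which both sides are defined.

Conclusion: Yes, this is an identity.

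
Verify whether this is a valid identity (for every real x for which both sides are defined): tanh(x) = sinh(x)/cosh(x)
Yes, this is an identity.

Claim: tanh(x) = sinh(x)/cosh(x).
Reasoning: tanh(x) is defined as sinh(x)/cosh(x) = (e^x - e^-x)/(e^x + e^-x); cosh(x) ≥ 1 is never zero, so this holds for every real x.
So the two sides agree for every real x for which both sides are defined.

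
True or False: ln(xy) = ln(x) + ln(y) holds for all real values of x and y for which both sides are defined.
Claim: ln(xy) = ln(x) + ln(y).
Reasoning: Both sides are simultaneously defined only when x, y > 0. Write x = e^p, y = e^q (p = ln x, q = ln y). Then xy = e^p · e^q = e^(p+q), so ln(xy) = p + q = ln(x) + ln(y).
So the two sides agree for all real values of x and y for which both sides are defined.

Conclusion: True.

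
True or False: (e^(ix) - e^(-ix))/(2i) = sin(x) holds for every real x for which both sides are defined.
Claim: (e^(ix) - e^(-ix))/(2i) = sin(x).
Reasoning: By Euler's formula e^(ix) = cos(x) + i·sin(x) and e^(-ix) = cos(x) - i·sin(x). Subtracting cancels the cosine terms: e^(ix) - e^(-ix) = 2i·sin(x); divide by 2i.
So the two sides agree for every real x for which both sides are defined.

Conclusion: True.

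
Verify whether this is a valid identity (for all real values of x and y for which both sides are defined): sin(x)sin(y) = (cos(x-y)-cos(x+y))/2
Yes, this is an identity.

Claim: sin(x)sin(y) = (cos(x-y)-cos(x+y))/2.
Reasoning: cos(x-y) = cos(x)cos(y) + sin(x)sin(y) and cos(x+y) = cos(x)cos(y) - sin(x)sin(y). Subtracting, cos(x-y) - cos(x+y) = 2sin(x)sin(y); divide by 2.
So the two sides agree for all real values of x and y for which both sides are defined.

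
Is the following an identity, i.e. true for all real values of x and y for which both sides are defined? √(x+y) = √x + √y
No, this is NOT an identity.

Claim: √(x+y) = √x + √y.
Test a specific point where both sides are defined: x = 1, y = 1.
LHS = √(x+y) ≈ 1.4142
RHS = √x + √y ≈ 2.0000
Since 1.4142 ≠ 2.0000, the equation fails at this point, so it cannot hold for all real values of x and y for which both sides are defined.
Squaring the right side gives x + 2√(xy) + y, not x + y.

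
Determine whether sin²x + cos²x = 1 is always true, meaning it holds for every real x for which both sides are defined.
Yes, this is an identity.

Claim: sin²x + cos²x = 1.
Reasoning: The point (cos x, sin x) lies on the unit circle X² + Y² = 1, so cos²x + sin²x = 1 for every real x.
So the two sides agree for every real x for which both sides are defined.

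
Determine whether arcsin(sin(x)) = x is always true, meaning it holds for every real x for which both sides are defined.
No, this is NOT an identity.

Claim: arcsin(sin(x)) = x.
Test a specific point where both sides are defined: x = π.
LHS = arcsin(sin(x)) ≈ 0.0000
RHS = x ≈ 3.1416
Since 0.0000 ≠ 3.1416, the equation fails at this point, so it cannot hold for every real x for which both sides are defined.
arcsin only returns values in [-π/2, π/2], so arcsin(sin(x)) = x holds only for x in that interval, not for all real x.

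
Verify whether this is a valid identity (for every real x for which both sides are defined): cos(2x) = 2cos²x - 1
Yes, this is an identity.

Claim: cos(2x) = 2cos²x - 1.
Reasoning: cos(2x) = cos²x - sin²x. Replace sin²x by 1 - cos²x: cos²x - (1 - cos²x) = 2cos²x - 1.
So the two sides agree for every real x for which both sides are defined.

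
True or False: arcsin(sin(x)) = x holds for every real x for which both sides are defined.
Claim: arcsin(sin(x)) = x.
Test a specific point where both sides are defined: x = π.
LHS = arcsin(sin(x)) ≈ 0.0000
RHS = x ≈ 3.1416
Since 0.0000 ≠ 3.1416, the equation fails at this point, so it cannot hold for every real x for which both sides are defined.
arcsin only returns values in [-π/2, π/2], so arcsin(sin(x)) = x holds only for x in that interval, not for all real x.

Conclusion: False.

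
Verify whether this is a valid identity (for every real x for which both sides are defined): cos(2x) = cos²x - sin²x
Yes, this is an identity.

Claim: cos(2x) = cos²x - sin²x.
Reasoning: Put y = x in the addition formula cos(x+y) = cos(x)cos(y) - sin(x)sin(y): cos(2x) = cos²x - sin²x.
So the two sides agree for every real x for which both sides are defined.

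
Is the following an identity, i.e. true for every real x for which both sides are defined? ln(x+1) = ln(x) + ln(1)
No, this is NOT an identity.

Claim: ln(x+1) = ln(x) + ln(1).
Test a specific point where both sides are defined: x = 3.
LHS = ln(x+1) ≈ 1.3863
RHS = ln(x) + ln(1) ≈ 1.0986
Since 1.3863 ≠ 1.0986, the equation fails at this point, so it cannot hold for every real x for which both sides are defined.
ln(1) = 0, so the right side is just ln(x), which differs from ln(x+1).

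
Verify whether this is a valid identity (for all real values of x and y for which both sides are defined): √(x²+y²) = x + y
Claim: √(x²+y²) = x + y.
Test a specific point where both sides are defined: x = 2, y = 5.
LHS = √(x²+y²) ≈ 5.3852
RHS = x + y ≈ 7.0000
Since 5.3852 ≠ 7.0000, the equation fails at this point, so it cannot hold for all real values of x and y for which both sides are defined.
(x+y)² = x² + 2xy + y², not x² + y², so the square root does not split this way.

Conclusion: No, this is NOT an identity.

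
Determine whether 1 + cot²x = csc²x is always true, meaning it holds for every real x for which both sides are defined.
Yes, this is an identity.

Claim: 1 + cot²x = csc²x.
Reasoning: Start from sin²x + cos²x = 1 and divide every term by sin²x (allowed wherever cot x and csc x are defined): 1 + cot²x = 1/sin²x = csc²x.
So the two sides agree for every real x for which both sides are defined.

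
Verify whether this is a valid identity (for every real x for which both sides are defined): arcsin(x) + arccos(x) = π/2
Yes, this is an identity.

Claim: arcsin(x) + arccos(x) = π/2.
Reasoning: Both sides are defined for -1 ≤ x ≤ 1. Let θ = arcsin(x), so sin θ = x and θ ∈ [-π/2, π/2]. Then cos(π/2 - θ) = sin θ = x and π/2 - θ ∈ [0, π], which is exactly the range of arccos, so arccos(x) = π/2 - θ. Adding: arcsin(x) + arccos(x) = θ + (π/2 - θ) = π/2.
So the two sides agree for every real x for which both sides are defined.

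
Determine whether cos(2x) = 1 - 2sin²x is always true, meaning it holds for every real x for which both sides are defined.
Yes, this is an identity.

Claim: cos(2x) = 1 - 2sin²x.
Reasoning: cos(2x) = cos²x - sin²x. Replace cos²x by 1 - sin²x: (1 - sin²x) - sin²x = 1 - 2sin²x.
So the two sides agree for every real x for which both sides are defined.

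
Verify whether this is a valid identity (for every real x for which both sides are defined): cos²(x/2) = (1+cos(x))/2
Yes, this is an identity.

Claim: cos²(x/2) = (1+cos(x))/2.
Reasoning: Use cos(2θ) = 2cos²θ - 1 with θ = x/2: cos(x) = 2cos²(x/2) - 1. Solving for cos²(x/2) gives (1 + cos(x))/2.
So the two sides agree for every real x for which both sides are defined.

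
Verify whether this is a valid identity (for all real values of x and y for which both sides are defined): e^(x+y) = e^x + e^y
Claim: e^(x+y) = e^x + e^y.
Test a specific point where both sides are defined: x = -2, y = 5.
LHS = e^(x+y) ≈ 20.0855
RHS = e^x + e^y ≈ 148.5485
Since 20.0855 ≠ 148.5485, the equation fails at this point, so it cannot hold for all real values of x and y for which both sides are defined.
The correct rule is e^(x+y) = e^x · e^y (a product, not a sum).

Conclusion: No, this is NOT an identity.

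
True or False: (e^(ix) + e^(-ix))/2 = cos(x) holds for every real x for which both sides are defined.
Claim: (e^(ix) + e^(-ix))/2 = cos(x).
Reasoning: By Euler's formula e^(ix) = cos(x) + i·sin(x) and e^(-ix) = cos(x) - i·sin(x). Adding cancels the sine terms: e^(ix) + e^(-ix) = 2cos(x); divide by 2.
So the two sides agree for every real x for which both sides are defined.

Conclusion: True.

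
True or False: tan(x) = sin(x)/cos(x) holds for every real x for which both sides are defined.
True.

Claim: tan(x) = sin(x)/cos(x).
Reasoning: For an angle x whose terminal point on the unit circle is (cos x, sin x), tan(x) is defined as the ratio (second coordinate)/(first coordinate) = sin(x)/cos(x), wherever cos(x) ≠ 0.
So the two sides agree for every real x for which both sides are defined.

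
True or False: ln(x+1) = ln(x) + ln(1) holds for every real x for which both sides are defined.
False.

Claim: ln(x+1) = ln(x) + ln(1).
Test a specific point where both sides are defined: x = 3.
LHS = ln(x+1) ≈ 1.3863
RHS = ln(x) + ln(1) ≈ 1.0986
Since 1.3863 ≠ 1.0986, the equation fails at this point, so it cannot hold for every real x for which both sides are defined.
ln(1) = 0, so the right side is just ln(x), which differs from ln(x+1).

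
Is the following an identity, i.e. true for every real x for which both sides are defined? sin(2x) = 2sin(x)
No, this is NOT an identity.

Claim: sin(2x) = 2sin(x).
Test a specific point where both sides are defined: x = -π/6.
LHS = sin(2x) ≈ -0.8660
RHS = 2sin(x) ≈ -1.0000
Since -0.8660 ≠ -1.0000, the equation fails at this point, so it cannot hold for every real x for which both sides are defined.
The correct double-angle formula is sin(2x) = 2sin(x)cos(x).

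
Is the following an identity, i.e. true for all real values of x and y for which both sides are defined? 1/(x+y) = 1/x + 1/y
No, this is NOT an identity.

Claim: 1/(x+y) = 1/x + 1/y.
Test a specific point where both sides are defined: x = -1, y = -3.
LHS = 1/(x+y) ≈ -0.2500
RHS = 1/x + 1/y ≈ -1.3333
Since -0.2500 ≠ -1.3333, the equation fails at this point, so it cannot hold for all real values of x and y for which both sides are defined.
1/x + 1/y = (x+y)/(xy), which is not 1/(x+y).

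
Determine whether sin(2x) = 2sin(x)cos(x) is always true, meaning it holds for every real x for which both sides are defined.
Yes, this is an identity.

Claim: sin(2x) = 2sin(x)cos(x).
Reasoning: Put y = x in the addition formula sin(x+y) = sin(x)cos(y) + cos(x)sin(y): sin(2x) = sin(x)cos(x) + cos(x)sin(x) = 2sin(x)cos(x).
So the two sides agree for every real x for which both sides are defined.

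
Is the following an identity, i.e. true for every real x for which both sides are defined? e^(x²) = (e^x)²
No, this is NOT an identity.

Claim: e^(x²) = (e^x)².
Test a specific point where both sides are defined: x = -3.
LHS = e^(x²) ≈ 8103.0839
RHS = (e^x)² ≈ 0.0025
Since 8103.0839 ≠ 0.0025, the equation fails at this point, so it cannot hold for every real x for which both sides are defined.
(e^x)² = e^(2x), and 2x ≠ x² in general.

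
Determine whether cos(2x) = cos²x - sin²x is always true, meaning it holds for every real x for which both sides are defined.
Claim: cos(2x) = cos²x - sin²x.
Reasoning: Put y = x in the addition formula cos(x+y) = cos(x)cos(y) - sin(x)sin(y): cos(2x) = cos²x - sin²x.
So the two sides agree for every real x for which both sides are defined.

Conclusion: Yes, this is an identity.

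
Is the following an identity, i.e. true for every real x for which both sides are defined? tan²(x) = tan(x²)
No, this is NOT an identity.

Claim: tan²(x) = tan(x²).
Test a specific point where both sides are defined: x = -π/3.
LHS = tan²(x) ≈ 3.0000
RHS = tan(x²) ≈ 1.9485
Since 3.0000 ≠ 1.9485, the equation fails at this point, so it cannot hold for every real x for which both sides are defined.
tan²(x) means (tan x)², squaring the output; tan(x²) squares the input. These are different functions.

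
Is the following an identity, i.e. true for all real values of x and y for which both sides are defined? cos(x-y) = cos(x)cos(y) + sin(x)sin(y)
Claim: cos(x-y) = cos(x)cos(y) + sin(x)sin(y).
Reasoning: Replace y by -y in cos(x+y) = cos(x)cos(y) - sin(x)sin(y) and use cos(-y) = cos(y), sin(-y) = -sin(y): cos(x-y) = cos(x)cos(y) + sin(x)sin(y).
So the two sides agree for all real values of x and y for which both sides are defined.

Conclusion: Yes, this is an identity.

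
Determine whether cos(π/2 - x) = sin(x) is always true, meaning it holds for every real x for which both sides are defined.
Yes, this is an identity.

Claim: cos(π/2 - x) = sin(x).
Reasoning: Use cos(u - v) = cos(u)cos(v) + sin(u)sin(v) with u = π/2, v = x: cos(π/2)cos(x) + sin(π/2)sin(x) = 0·cos(x) + 1·sin(x) = sin(x).
So the two sides agree for every real x for which both sides are defined.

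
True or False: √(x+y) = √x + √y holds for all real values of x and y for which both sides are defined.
False.

Claim: √(x+y) = √x + √y.
Test a specific point where both sides are defined: x = 2, y = 2.
LHS = √(x+y) ≈ 2.0000
RHS = √x + √y ≈ 2.8284
Since 2.0000 ≠ 2.8284, the equation fails at this point, so it cannot hold for all real values of x and y for which both sides are defined.
Squaring the right side gives x + 2√(xy) + y, not x + y.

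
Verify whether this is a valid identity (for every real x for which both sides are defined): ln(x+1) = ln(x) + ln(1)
Claim: ln(x+1) = ln(x) + ln(1).
Test a specific point where both sides are defined: x = 5.
LHS = ln(x+1) ≈ 1.7918
RHS = ln(x) + ln(1) ≈ 1.6094
Since 1.7918 ≠ 1.6094, the equation fails at this point, so it cannot hold for every real x for which both sides are defined.
ln(1) = 0, so the right side is just ln(x), which differs from ln(x+1).

Conclusion: No, this is NOT an identity.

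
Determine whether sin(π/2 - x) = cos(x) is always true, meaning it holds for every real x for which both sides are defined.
Claim: sin(π/2 - x) = cos(x).
Reasoning: Use sin(u - v) = sin(u)cos(v) - cos(u)sin(v) with u = π/2, v = x: sin(π/2)cos(x) - cos(π/2)sin(x) = 1·cos(x) - 0·sin(x) = cos(x).
So the two sides agree for every real x for which both sides are defined.

Conclusion: Yes, this is an identity.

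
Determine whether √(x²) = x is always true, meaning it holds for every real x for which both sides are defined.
No, this is NOT an identity.

Claim: √(x²) = x.
Test a specific point where both sides are defined: x = -1.
LHS = √(x²) ≈ 1.0000
RHS = x ≈ -1.0000
Since 1.0000 ≠ -1.0000, the equation fails at this point, so it cannot hold for every real x for which both sides are defined.
√(x²) = |x|, which differs from x whenever x < 0 (both sides are defined for every real x).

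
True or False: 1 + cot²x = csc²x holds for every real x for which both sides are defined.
True.

Claim: 1 + cot²x = csc²x.
Reasoning: Start from sin²x + cos²x = 1 and divide every term by sin²x (allowed wherever cot x and csc x are defined): 1 + cot²x = 1/sin²x = csc²x.
So the two sides agree for every real x for which both sides are defined.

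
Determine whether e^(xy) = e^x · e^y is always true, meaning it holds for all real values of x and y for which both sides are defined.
Claim: e^(xy) = e^x · e^y.
Test a specific point where both sides are defined: x = 1/2, y = 3.
LHS = e^(xy) ≈ 4.4817
RHS = e^x · e^y ≈ 33.1155
Since 4.4817 ≠ 33.1155, the equation fails at this point, so it cannot hold for all real values of x and y for which both sides are defined.
e^x · e^y = e^(x+y), not e^(xy).

Conclusion: No, this is NOT an identity.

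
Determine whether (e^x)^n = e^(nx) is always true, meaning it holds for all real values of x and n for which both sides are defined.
Yes, this is an identity.

Claim: (e^x)^n = e^(nx).
Reasoning: e^x is a positive real number, and for a positive base B and real exponent n, B^n = e^(n·ln B). With B = e^x, ln B = x, so (e^x)^n = e^(n·x).
So the two sides agree for all real values of x and n for which both sides are defined.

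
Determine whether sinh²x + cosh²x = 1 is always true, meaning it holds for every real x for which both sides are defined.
No, this is NOT an identity.

Claim: sinh²x + cosh²x = 1.
Test a specific point where both sides are defined: x = 2.
LHS = sinh²x + cosh²x ≈ 27.3082
RHS = 1 ≈ 1.0000
Since 27.3082 ≠ 1.0000, the equation fails at this point, so it cannot hold for every real x for which both sides are defined.
The correct hyperbolic identity is cosh²x - sinh²x = 1 (a difference); the sum sinh²x + cosh²x equals cosh(2x).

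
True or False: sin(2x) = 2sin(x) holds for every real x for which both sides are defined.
False.

Claim: sin(2x) = 2sin(x).
Test a specific point where both sides are defined: x = -π/6.
LHS = sin(2x) ≈ -0.8660
RHS = 2sin(x) ≈ -1.0000
Since -0.8660 ≠ -1.0000, the equation fails at this point, so it cannot hold for every real x for which both sides are defined.
The correct double-angle formula is sin(2x) = 2sin(x)cos(x).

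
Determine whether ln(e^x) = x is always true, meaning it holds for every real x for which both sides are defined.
Claim: ln(e^x) = x.
Reasoning: ln is the inverse of the exponential: ln(e^x) asks for the exponent p with e^p = e^x, and since e^p is one-to-one that exponent is p = x.
So the two sides agree for every real x for which both sides are defined.

Conclusion: Yes, this is an identity.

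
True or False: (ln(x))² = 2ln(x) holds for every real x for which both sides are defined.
Claim: (ln(x))² = 2ln(x).
Test a specific point where both sides are defined: x = 3.
LHS = (ln(x))² ≈ 1.2069
RHS = 2ln(x) ≈ 2.1972
Since 1.2069 ≠ 2.1972, the equation fails at this point, so it cannot hold for every real x for which both sides are defined.
2ln(x) equals ln(x²), which is not the same as (ln x)².

Conclusion: False.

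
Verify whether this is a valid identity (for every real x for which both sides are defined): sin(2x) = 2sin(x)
No, this is NOT an identity.

Claim: sin(2x) = 2sin(x).
Test a specific point where both sides are defined: x = π/2.
LHS = sin(2x) ≈ 0.0000
RHS = 2sin(x) ≈ 2.0000
Since 0.0000 ≠ 2.0000, the equation fails at this point, so it cannot hold for every real x for which both sides are defined.
The correct double-angle formula is sin(2x) = 2sin(x)cos(x).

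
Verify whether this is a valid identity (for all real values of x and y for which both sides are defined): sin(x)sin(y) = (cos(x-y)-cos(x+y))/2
Claim: sin(x)sin(y) = (cos(x-y)-cos(x+y))/2.
Reasoning: cos(x-y) = cos(x)cos(y) + sin(x)sin(y) and cos(x+y) = cos(x)cos(y) - sin(x)sin(y). Subtracting, cos(x-y) - cos(x+y) = 2sin(x)sin(y); divide by 2.
So the two sides agree for all real values of x and y for which both sides are defined.

Conclusion: Yes, this is an identity.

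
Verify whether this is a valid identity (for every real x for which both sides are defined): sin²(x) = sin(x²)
No, this is NOT an identity.

Claim: sin²(x) = sin(x²).
Test a specific point where both sides are defined: x = -π/4.
LHS = sin²(x) ≈ 0.5000
RHS = sin(x²) ≈ 0.5785
Since 0.5000 ≠ 0.5785, the equation fails at this point, so it cannot hold for every real x for which both sides are defined.
sin²(x) means (sin x)², squaring the output; sin(x²) squares the input. These are different functions.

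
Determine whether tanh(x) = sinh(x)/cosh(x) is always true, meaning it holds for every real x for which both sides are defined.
Yes, this is an identity.

Claim: tanh(x) = sinh(x)/cosh(x).
Reasoning: tanh(x) is defined as sinh(x)/cosh(x) = (e^x - e^-x)/(e^x + e^-x); cosh(x) ≥ 1 is never zero, so this holds for every real x.
So the two sides agree for every real x for which both sides are defined.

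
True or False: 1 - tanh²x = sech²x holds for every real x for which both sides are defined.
True.

Claim: 1 - tanh²x = sech²x.
Reasoning: Divide cosh²x - sinh²x = 1 through by cosh²x (never zero): 1 - tanh²x = 1/cosh²x = sech²x.
So the two sides agree for every real x for which both sides are defined.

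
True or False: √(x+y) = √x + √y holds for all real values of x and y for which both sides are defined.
False.

Claim: √(x+y) = √x + √y.
Test a specific point where both sides are defined: x = 5, y = 1/2.
LHS = √(x+y) ≈ 2.3452
RHS = √x + √y ≈ 2.9432
Since 2.3452 ≠ 2.9432, the equation fails at this point, so it cannot hold for all real values of x and y for which both sides are defined.
Squaring the right side gives x + 2√(xy) + y, not x + y.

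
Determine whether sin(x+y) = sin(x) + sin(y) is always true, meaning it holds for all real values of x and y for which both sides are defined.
Claim: sin(x+y) = sin(x) + sin(y).
Test a specific point where both sides are defined: x = -π/6, y = π.
LHS = sin(x+y) ≈ 0.5000
RHS = sin(x) + sin(y) ≈ -0.5000
Since 0.5000 ≠ -0.5000, the equation fails at this point, so it cannot hold for all real values of x and y for which both sides are defined.
The correct expansion is sin(x+y) = sin(x)cos(y) + cos(x)sin(y); sine is not additive.

Conclusion: No, this is NOT an identity.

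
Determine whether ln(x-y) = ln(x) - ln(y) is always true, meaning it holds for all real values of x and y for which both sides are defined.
Claim: ln(x-y) = ln(x) - ln(y).
Test a specific point where both sides are defined: x = 3, y = 1/2.
LHS = ln(x-y) ≈ 0.9163
RHS = ln(x) - ln(y) ≈ 1.7918
Since 0.9163 ≠ 1.7918, the equation fails at this point, so it cannot hold for all real values of x and y for which both sides are defined.
ln(x) - ln(y) = ln(x/y), not ln(x-y).

Conclusion: No, this is NOT an identity.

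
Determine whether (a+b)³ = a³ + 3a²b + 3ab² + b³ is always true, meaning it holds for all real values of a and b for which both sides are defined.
Yes, this is an identity.

Claim: (a+b)³ = a³ + 3a²b + 3ab² + b³.
Reasoning: (a+b)³ = (a+b)(a+b)² = (a+b)(a² + 2ab + b²) = a³ + 2a²b + ab² + a²b + 2ab² + b³ = a³ + 3a²b + 3ab² + b³.
So the two sides agree for all real values of a and b for which both sides are defined.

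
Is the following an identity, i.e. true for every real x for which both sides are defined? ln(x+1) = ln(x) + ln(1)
Claim: ln(x+1) = ln(x) + ln(1).
Test a specific point where both sides are defined: x = 1.
LHS = ln(x+1) ≈ 0.6931
RHS = ln(x) + ln(1) ≈ 0.0000
Since 0.6931 ≠ 0.0000, the equation fails at this point, so it cannot hold for every real x for which both sides are defined.
ln(1) = 0, so the right side is just ln(x), which differs from ln(x+1).

Conclusion: No, this is NOT an identity.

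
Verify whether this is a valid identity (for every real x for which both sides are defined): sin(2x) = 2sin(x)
Claim: sin(2x) = 2sin(x).
Test a specific point where both sides are defined: x = 3π/4.
LHS = sin(2x) ≈ -1.0000
RHS = 2sin(x) ≈ 1.4142
Since -1.0000 ≠ 1.4142, the equation fails at this point, so it cannot hold for every real x for which both sides are defined.
The correct double-angle formula is sin(2x) = 2sin(x)cos(x).

Conclusion: No, this is NOT an identity.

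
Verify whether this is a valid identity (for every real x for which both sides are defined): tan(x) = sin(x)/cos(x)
Yes, this is an identity.

Claim: tan(x) = sin(x)/cos(x).
Reasoning: For an angle x whose terminal point on the unit circle is (cos x, sin x), tan(x) is defined as the ratio (second coordinate)/(first coordinate) = sin(x)/cos(x), wherever cos(x) ≠ 0.
So the two sides agree for every real x for which both sides are defined.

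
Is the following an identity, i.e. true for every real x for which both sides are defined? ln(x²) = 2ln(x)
Yes, this is an identity.

Claim: ln(x²) = 2ln(x).
Reasoning: The right side requires x > 0. For x > 0, x² = (e^(ln x))² = e^(2ln x), so ln(x²) = 2ln(x). (For x < 0 the right side is undefined, so those values are outside the claim.)
So the two sides agree for every real x for which both sides are defined.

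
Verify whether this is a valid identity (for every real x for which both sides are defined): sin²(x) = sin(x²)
No, this is NOT an identity.

Claim: sin²(x) = sin(x²).
Test a specific point where both sides are defined: x = -π/3.
LHS = sin²(x) ≈ 0.7500
RHS = sin(x²) ≈ 0.8897
Since 0.7500 ≠ 0.8897, the equation fails at this point, so it cannot hold for every real x for which both sides are defined.
sin²(x) means (sin x)², squaring the output; sin(x²) squares the input. These are different functions.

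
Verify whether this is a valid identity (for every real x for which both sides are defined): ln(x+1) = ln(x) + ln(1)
Claim: ln(x+1) = ln(x) + ln(1).
Test a specific point where both sides are defined: x = 3.
LHS = ln(x+1) ≈ 1.3863
RHS = ln(x) + ln(1) ≈ 1.0986
Since 1.3863 ≠ 1.0986, the equation fails at this point, so it cannot hold for every real x for which both sides are defined.
ln(1) = 0, so the right side is just ln(x), which differs from ln(x+1).

Conclusion: No, this is NOT an identity.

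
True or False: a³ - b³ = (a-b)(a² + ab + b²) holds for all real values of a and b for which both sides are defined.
Claim: a³ - b³ = (a-b)(a² + ab + b²).
Reasoning: Expand the right side: (a-b)(a² + ab + b²) = a³ + a²b + ab² - a²b - ab² - b³ = a³ - b³ (the middle terms cancel in pairs).
So the two sides agree for all real values of a and b for which both sides are defined.

Conclusion: True.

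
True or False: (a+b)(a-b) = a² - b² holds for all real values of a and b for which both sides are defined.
Claim: (a+b)(a-b) = a² - b².
Reasoning: Expand: (a+b)(a-b) = a² - ab + ba - b² = a² - b² (the cross terms cancel).
So the two sides agree for all real values of a and b for which both sides are defined.

Conclusion: True.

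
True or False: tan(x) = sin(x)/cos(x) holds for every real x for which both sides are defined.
True.

Claim: tan(x) = sin(x)/cos(x).
Reasoning: For an angle x whose terminal point on the unit circle is (cos x, sin x), tan(x) is defined as the ratio (second coordinate)/(first coordinate) = sin(x)/cos(x), wherever cos(x) ≠ 0.
So the two sides agree for every real x for which both sides are defined.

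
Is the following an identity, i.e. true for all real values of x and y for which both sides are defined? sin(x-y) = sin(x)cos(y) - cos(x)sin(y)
Claim: sin(x-y) = sin(x)cos(y) - cos(x)sin(y).
Reasoning: Replace y by -y in sin(x+y) = sin(x)cos(y) + cos(x)sin(y) and use cos(-y) = cos(y), sin(-y) = -sin(y): sin(x-y) = sin(x)cos(y) - cos(x)sin(y).
So the two sides agree for all real values of x and y for which both sides are defined.

Conclusion: Yes, this is an identity.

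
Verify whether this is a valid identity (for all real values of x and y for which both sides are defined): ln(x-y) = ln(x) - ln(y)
Claim: ln(x-y) = ln(x) - ln(y).
Test a specific point where both sides are defined: x = 5, y = 3.
LHS = ln(x-y) ≈ 0.6931
RHS = ln(x) - ln(y) ≈ 0.5108
Since 0.6931 ≠ 0.5108, the equation fails at this point, so it cannot hold for all real values of x and y for which both sides are defined.
ln(x) - ln(y) = ln(x/y), not ln(x-y).

Conclusion: No, this is NOT an identity.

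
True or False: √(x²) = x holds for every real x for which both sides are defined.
False.

Claim: √(x²) = x.
Test a specific point where both sides are defined: x = -3.
LHS = √(x²) ≈ 3.0000
RHS = x ≈ -3.0000
Since 3.0000 ≠ -3.0000, the equation fails at this point, so it cannot hold for every real x for which both sides are defined.
√(x²) = |x|, which differs from x whenever x < 0 (both sides are defined for every real x).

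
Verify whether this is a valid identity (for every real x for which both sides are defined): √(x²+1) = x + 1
Claim: √(x²+1) = x + 1.
Test a specific point where both sides are defined: x = -3.
LHS = √(x²+1) ≈ 3.1623
RHS = x + 1 ≈ -2.0000
Since 3.1623 ≠ -2.0000, the equation fails at this point, so it cannot hold for every real x for which both sides are defined.
(x+1)² = x² + 2x + 1 ≠ x² + 1 unless x = 0.

Conclusion: No, this is NOT an identity.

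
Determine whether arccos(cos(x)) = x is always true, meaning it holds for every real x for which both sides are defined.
No, this is NOT an identity.

Claim: arccos(cos(x)) = x.
Test a specific point where both sides are defined: x = -π/4.
LHS = arccos(cos(x)) ≈ 0.7854
RHS = x ≈ -0.7854
Since 0.7854 ≠ -0.7854, the equation fails at this point, so it cannot hold for every real x for which both sides are defined.
arccos only returns values in [0, π], so arccos(cos(x)) = x holds only for x in that interval, not for all real x.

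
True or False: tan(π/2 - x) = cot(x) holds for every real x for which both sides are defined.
True.

Claim: tan(π/2 - x) = cot(x).
Reasoning: tan(π/2 - x) = sin(π/2 - x)/cos(π/2 - x) = cos(x)/sin(x) = cot(x), using the cofunction identities sin(π/2 - x) = cos(x) and cos(π/2 - x) = sin(x).
So the two sides agree for every real x for which both sides are defined.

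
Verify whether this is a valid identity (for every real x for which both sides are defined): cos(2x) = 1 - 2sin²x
Claim: cos(2x) = 1 - 2sin²x.
Reasoning: cos(2x) = cos²x - sin²x. Replace cos²x by 1 - sin²x: (1 - sin²x) - sin²x = 1 - 2sin²x.
So the two sides agree for every real x for which both sides are defined.

Conclusion: Yes, this is an identity.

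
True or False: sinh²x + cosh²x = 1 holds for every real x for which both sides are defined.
Claim: sinh²x + cosh²x = 1.
Test a specific point where both sides are defined: x = 1.
LHS = sinh²x + cosh²x ≈ 3.7622
RHS = 1 ≈ 1.0000
Since 3.7622 ≠ 1.0000, the equation fails at this point, so it cannot hold for every real x for which both sides are defined.
The correct hyperbolic identity is cosh²x - sinh²x = 1 (a difference); the sum sinh²x + cosh²x equals cosh(2x).

Conclusion: False.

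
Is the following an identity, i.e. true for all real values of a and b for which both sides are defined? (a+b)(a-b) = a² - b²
Yes, this is an identity.

Claim: (a+b)(a-b) = a² - b².
Reasoning: Expand: (a+b)(a-b) = a² - ab + ba - b² = a² - b² (the cross terms cancel).
So the two sides agree for all real values of a and b for which both sides are defined.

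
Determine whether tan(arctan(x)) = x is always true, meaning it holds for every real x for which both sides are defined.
Claim: tan(arctan(x)) = x.
Reasoning: For every real x, arctan(x) is by definition the angle in (-π/2, π/2) whose tangent equals x. Taking the tangent of that angle returns x.
So the two sides agree for every real x for which both sides are defined.

Conclusion: Yes, this is an identity.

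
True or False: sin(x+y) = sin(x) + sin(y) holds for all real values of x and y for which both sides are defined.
Claim: sin(x+y) = sin(x) + sin(y).
Test a specific point where both sides are defined: x = -π/2, y = 3π/4.
LHS = sin(x+y) ≈ 0.7071
RHS = sin(x) + sin(y) ≈ -0.2929
Since 0.7071 ≠ -0.2929, the equation fails at this point, so it cannot hold for all real values of x and y for which both sides are defined.
The correct expansion is sin(x+y) = sin(x)cos(y) + cos(x)sin(y); sine is not additive.

Conclusion: False.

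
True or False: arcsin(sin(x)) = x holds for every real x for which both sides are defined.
Claim: arcsin(sin(x)) = x.
Test a specific point where both sides are defined: x = 3π/4.
LHS = arcsin(sin(x)) ≈ 0.7854
RHS = x ≈ 2.3562
Since 0.7854 ≠ 2.3562, the equation fails at this point, so it cannot hold for every real x for which both sides are defined.
arcsin only returns values in [-π/2, π/2], so arcsin(sin(x)) = x holds only for x in that interval, not for all real x.

Conclusion: False.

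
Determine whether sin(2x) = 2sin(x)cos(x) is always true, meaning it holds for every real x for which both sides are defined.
Yes, this is an identity.

Claim: sin(2x) = 2sin(x)cos(x).
Reasoning: Put y = x in the addition formula sin(x+y) = sin(x)cos(y) + cos(x)sin(y): sin(2x) = sin(x)cos(x) + cos(x)sin(x) = 2sin(x)cos(x).
So the two sides agree for every real x for which both sides are defined.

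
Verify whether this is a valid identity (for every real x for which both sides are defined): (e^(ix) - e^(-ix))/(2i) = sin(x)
Claim: (e^(ix) - e^(-ix))/(2i) = sin(x).
Reasoning: By Euler's formula e^(ix) = cos(x) + i·sin(x) and e^(-ix) = cos(x) - i·sin(x). Subtracting cancels the cosine terms: e^(ix) - e^(-ix) = 2i·sin(x); divide by 2i.
So the two sides agree for every real x for which both sides are defined.

Conclusion: Yes, this is an identity.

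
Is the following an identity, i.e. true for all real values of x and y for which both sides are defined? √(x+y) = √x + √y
Claim: √(x+y) = √x + √y.
Test a specific point where both sides are defined: x = 1/2, y = 3.
LHS = √(x+y) ≈ 1.8708
RHS = √x + √y ≈ 2.4392
Since 1.8708 ≠ 2.4392, the equation fails at this point, so it cannot hold for all real values of x and y for which both sides are defined.
Squaring the right side gives x + 2√(xy) + y, not x + y.

Conclusion: No, this is NOT an identity.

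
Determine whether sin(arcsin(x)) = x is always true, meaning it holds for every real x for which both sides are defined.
Yes, this is an identity.

Claim: sin(arcsin(x)) = x.
Reasoning: For -1 ≤ x ≤ 1 (where arcsin is defined), arcsin(x) is by definition an angle whose sine equals x. Taking the sine of that angle returns x. (Note the other order, arcsin(sin x) = x, is NOT an identity.)
So the two sides agree for every real x for which both sides are defined.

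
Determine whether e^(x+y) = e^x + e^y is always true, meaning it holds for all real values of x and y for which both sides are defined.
Claim: e^(x+y) = e^x + e^y.
Test a specific point where both sides are defined: x = 1/2, y = 1/2.
LHS = e^(x+y) ≈ 2.7183
RHS = e^x + e^y ≈ 3.2974
Since 2.7183 ≠ 3.2974, the equation fails at this point, so it cannot hold for all real values of x and y for which both sides are defined.
The correct rule is e^(x+y) = e^x · e^y (a product, not a sum).

Conclusion: No, this is NOT an identity.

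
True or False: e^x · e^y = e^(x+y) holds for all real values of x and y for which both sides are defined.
Claim: e^x · e^y = e^(x+y).
Reasoning: This is the law of exponents for a common base: multiplying powers adds exponents. E.g. from the series, (Σ x^j/j!)(Σ y^k/k!) = Σ_m (Σ_{j+k=m} x^j y^k/(j!k!)) = Σ_m (x+y)^m/m! by the binomial theorem.
So the two sides agree for all real values of x and y for which both sides are defined.

Conclusion: True.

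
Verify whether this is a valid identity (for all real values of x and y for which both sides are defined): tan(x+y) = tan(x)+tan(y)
No, this is NOT an identity.

Claim: tan(x+y) = tan(x)+tan(y).
Test a specific point where both sides are defined: x = π/6, y = π/6.
LHS = tan(x+y) ≈ 1.7321
RHS = tan(x)+tan(y) ≈ 1.1547
Since 1.7321 ≠ 1.1547, the equation fails at this point, so it cannot hold for all real values of x and y for which both sides are defined.
The correct formula is tan(x+y) = (tan(x) + tan(y))/(1 - tan(x)tan(y)).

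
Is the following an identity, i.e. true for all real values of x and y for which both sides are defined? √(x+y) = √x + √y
No, this is NOT an identity.

Claim: √(x+y) = √x + √y.
Test a specific point where both sides are defined: x = 4, y = 2.
LHS = √(x+y) ≈ 2.4495
RHS = √x + √y ≈ 3.4142
Since 2.4495 ≠ 3.4142, the equation fails at this point, so it cannot hold for all real values of x and y for which both sides are defined.
Squaring the right side gives x + 2√(xy) + y, not x + y.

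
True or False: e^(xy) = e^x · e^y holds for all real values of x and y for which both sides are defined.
Claim: e^(xy) = e^x · e^y.
Test a specific point where both sides are defined: x = 3/2, y = -2.
LHS = e^(xy) ≈ 0.0498
RHS = e^x · e^y ≈ 0.6065
Since 0.0498 ≠ 0.6065, the equation fails at this point, so it cannot hold for all real values of x and y for which both sides are defined.
e^x · e^y = e^(x+y), not e^(xy).

Conclusion: False.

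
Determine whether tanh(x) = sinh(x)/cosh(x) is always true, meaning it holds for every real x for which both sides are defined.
Claim: tanh(x) = sinh(x)/cosh(x).
Reasoning: tanh(x) is defined as sinh(x)/cosh(x) = (e^x - e^-x)/(e^x + e^-x); cosh(x) ≥ 1 is never zero, so this holds for every real x.
So the two sides agree for every real x for which both sides are defined.

Conclusion: Yes, this is an identity.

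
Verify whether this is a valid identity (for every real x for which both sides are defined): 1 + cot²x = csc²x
Yes, this is an identity.

Claim: 1 + cot²x = csc²x.
Reasoning: Start from sin²x + cos²x = 1 and divide every term by sin²x (allowed wherever cot x and csc x are defined): 1 + cot²x = 1/sin²x = csc²x.
So the two sides agree for every real x for which both sides are defined.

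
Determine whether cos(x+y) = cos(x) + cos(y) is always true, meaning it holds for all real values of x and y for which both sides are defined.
Claim: cos(x+y) = cos(x) + cos(y).
Test a specific point where both sides are defined: x = π/2, y = π.
LHS = cos(x+y) ≈ 0.0000
RHS = cos(x) + cos(y) ≈ -1.0000
Since 0.0000 ≠ -1.0000, the equation fails at this point, so it cannot hold for all real values of x and y for which both sides are defined.
The correct expansion is cos(x+y) = cos(x)cos(y) - sin(x)sin(y); cosine is not additive.

Conclusion: No, this is NOT an identity.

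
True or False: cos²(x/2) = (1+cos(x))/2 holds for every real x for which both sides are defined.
Claim: cos²(x/2) = (1+cos(x))/2.
Reasoning: Use cos(2θ) = 2cos²θ - 1 with θ = x/2: cos(x) = 2cos²(x/2) - 1. Solving for cos²(x/2) gives (1 + cos(x))/2.
So the two sides agree for every real x for which both sides are defined.

Conclusion: True.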